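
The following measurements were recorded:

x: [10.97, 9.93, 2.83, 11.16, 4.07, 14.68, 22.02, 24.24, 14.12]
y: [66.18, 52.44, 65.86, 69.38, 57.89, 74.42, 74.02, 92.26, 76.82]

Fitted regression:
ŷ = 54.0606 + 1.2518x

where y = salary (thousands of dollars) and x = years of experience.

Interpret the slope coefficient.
An increase of one year in experience is associated with a 1.2518 thousand dollars increase in predicted salary.

β₁ = 1.2518 is the change in predicted salary (thousand dollars) per additional year of experience.

Interpretation:
- Experience up by 1 year → predicted salary increases by 1.2518 thousand dollars
- The effect is assumed constant over the observed range of x (linearity)
- The sign (+) gives the direction; the magnitude 1.2518 gives the size of the effect per year

(β₀ = 54.0606 is the fitted value at x = 0 and is not part of the slope interpretation.)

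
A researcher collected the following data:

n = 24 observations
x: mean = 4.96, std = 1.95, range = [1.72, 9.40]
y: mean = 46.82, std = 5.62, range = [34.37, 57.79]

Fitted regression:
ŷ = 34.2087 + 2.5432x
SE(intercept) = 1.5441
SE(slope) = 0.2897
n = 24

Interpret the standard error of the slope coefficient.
SE(β̂₁) = 0.2897 is the estimated standard deviation of the slope estimate across repeated samples; relative to β̂₁ = 2.5432 that is 11.4%, a precise estimate.

What SE measures:
- The standard error quantifies the sampling variability of the coefficient estimate
- It is the estimated standard deviation of β̂₁ across hypothetical repeated samples of the same size
- Smaller SE → more precise estimate

Relative precision:
- SE / |β̂₁| = 0.2897 / 2.5432 = 11.4%
- Rule of thumb (under 20%: precise; 20% to under 50%: moderately precise; 50% or more: imprecise) → precise

Link to the t-test: t = β̂₁ / SE(β̂₁) = 2.5432 / 0.2897 = 8.7787, the statistic for H₀: β₁ = 0.

What drives SE(β̂₁): larger n (here n = 24) → smaller SE.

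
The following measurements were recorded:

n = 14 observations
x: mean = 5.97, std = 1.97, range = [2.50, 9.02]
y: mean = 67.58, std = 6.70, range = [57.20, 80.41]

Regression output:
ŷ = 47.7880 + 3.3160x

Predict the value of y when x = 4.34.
ŷ = 62.1794

x = 4.34 lies inside the observed range [2.50, 9.02], so the fitted equation applies directly:

ŷ = 47.7880 + 3.3160 × 4.34
ŷ = 47.7880 + 14.3914
ŷ = 62.1794

This is the fitted mean response at that x — an individual observation would come with a wider prediction interval.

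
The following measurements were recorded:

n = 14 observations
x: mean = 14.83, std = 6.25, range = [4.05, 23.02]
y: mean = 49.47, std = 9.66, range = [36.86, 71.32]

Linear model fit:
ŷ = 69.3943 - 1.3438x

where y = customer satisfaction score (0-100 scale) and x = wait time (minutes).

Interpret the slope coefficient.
An increase of one minute in wait time is associated with a 1.3438 points decrease in predicted satisfaction score.

β₁ = -1.3438 is the change in predicted satisfaction score (points) per additional minute of wait time.

Interpretation:
- Wait time up by 1 minute → predicted satisfaction score decreases by 1.3438 points
- This is a linear approximation: the same per-unit change is assumed across the whole observed x range
- The slope describes association in these data, not necessarily a causal effect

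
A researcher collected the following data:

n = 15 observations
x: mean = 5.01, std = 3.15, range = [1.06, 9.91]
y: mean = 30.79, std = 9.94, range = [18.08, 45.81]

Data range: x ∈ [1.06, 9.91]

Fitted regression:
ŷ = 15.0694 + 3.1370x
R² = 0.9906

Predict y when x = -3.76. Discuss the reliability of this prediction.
ŷ = 3.2743 (extrapolation — x = -3.76 lies outside [1.06, 9.91], so reliability is low).

Prediction calculation:
ŷ = 15.0694 + 3.1370 × (-3.76)
ŷ = 3.2743

Reliability:
- Data range: x ∈ [1.06, 9.91]
- Prediction point: x = -3.76 is 4.82 units below the observed range → this is EXTRAPOLATION, not interpolation

Why that matters here:
- The linear relationship may not hold outside the observed range
- R² describes fit only over the sampled x values; it says nothing about behaviour beyond them

Report the number if required, but flag clearly that it is an extrapolation.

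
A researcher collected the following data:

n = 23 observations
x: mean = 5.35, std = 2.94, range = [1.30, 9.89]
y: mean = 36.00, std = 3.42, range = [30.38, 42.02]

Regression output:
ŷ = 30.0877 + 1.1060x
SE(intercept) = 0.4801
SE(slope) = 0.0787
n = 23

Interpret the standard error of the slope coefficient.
SE(slope) = 0.0787 measures the uncertainty in the estimated slope. The coefficient is estimated precisely (SE/|β̂₁| = 7.1%).

What SE measures:
- The standard error quantifies the sampling variability of the coefficient estimate
- It is the estimated standard deviation of β̂₁ across hypothetical repeated samples of the same size
- Smaller SE → more precise estimate

Relative precision:
- SE / |β̂₁| = 0.0787 / 1.1060 = 7.1%
- Rule of thumb (under 20%: precise; 20% to under 50%: moderately precise; 50% or more: imprecise) → precise

Link to the t-test: t = β̂₁ / SE(β̂₁) = 1.1060 / 0.0787 = 14.0534, the statistic for H₀: β₁ = 0.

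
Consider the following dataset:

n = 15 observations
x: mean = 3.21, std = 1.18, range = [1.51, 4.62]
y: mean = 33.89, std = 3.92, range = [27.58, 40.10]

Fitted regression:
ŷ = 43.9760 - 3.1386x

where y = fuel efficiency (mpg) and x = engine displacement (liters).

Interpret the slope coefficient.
An increase of one liter in engine displacement is associated with a 3.1386 mpg decrease in predicted fuel efficiency.

The slope β₁ = -3.1386 gives the rate at which the fitted fuel efficiency changes with engine displacement.

Interpretation:
- Engine displacement up by 1 liter → predicted fuel efficiency decreases by 3.1386 mpg
- This is a linear approximation: the same per-unit change is assumed across the whole observed x range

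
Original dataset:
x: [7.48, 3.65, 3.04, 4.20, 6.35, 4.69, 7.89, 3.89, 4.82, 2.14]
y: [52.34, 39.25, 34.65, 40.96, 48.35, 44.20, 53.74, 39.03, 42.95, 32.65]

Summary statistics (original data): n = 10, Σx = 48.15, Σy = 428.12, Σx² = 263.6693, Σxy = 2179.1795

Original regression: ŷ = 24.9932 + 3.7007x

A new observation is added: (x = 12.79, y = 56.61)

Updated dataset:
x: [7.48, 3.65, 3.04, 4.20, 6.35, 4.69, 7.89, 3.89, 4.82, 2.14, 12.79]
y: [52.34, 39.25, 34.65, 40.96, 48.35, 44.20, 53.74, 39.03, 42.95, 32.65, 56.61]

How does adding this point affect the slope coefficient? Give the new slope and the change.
New slope β₁ = 2.4298 versus 3.7007 before: a change of -1.2709 (-34.3%).

x = 12.79 lies well outside the original x-range [2.14, 7.89] (x̄ ≈ 4.82), so this observation has high leverage and can move the slope substantially.

Step 1: Update the sums with the new point (n goes from 10 to 11)
Σx  = 48.15 + 12.79 = 60.94
Σy  = 428.12 + 56.61 = 484.73
Σx² = 263.6693 + 12.79² = 263.6693 + 163.5841 = 427.2534
Σxy = 2179.1795 + 12.79×56.61 = 2179.1795 + 724.0419 = 2903.2214

Step 2: Recompute the slope with b₁ = (nΣxy − ΣxΣy) / (nΣx² − (Σx)²)
Numerator   = 11×2903.2214 − 60.94×484.73 = 31935.4354 − 29539.4462 = 2395.9892
Denominator = 11×427.2534 − 60.94² = 4699.7874 − 3713.6836 = 986.1038
b₁(new) = 2395.9892 / 986.1038 = 2.4298

(Same formula on the original sums: (10×2179.1795 − 48.15×428.12) / (10×263.6693 − 48.15²) = 1177.8170 / 318.2705 = 3.7007, matching the given fit.)

Step 3: Change in slope
Δβ₁ = 2.4298 − 3.7007 = -1.2709
Relative change = -1.2709 / 3.7007 × 100% = -34.3%
→ the slope decreases when the point is added.

A high-leverage point only changes the slope if it is off the original line; here y = 56.61 is below the original trend, so the slope decreases.
In practice: investigate whether it comes from the same population as the rest of the sample.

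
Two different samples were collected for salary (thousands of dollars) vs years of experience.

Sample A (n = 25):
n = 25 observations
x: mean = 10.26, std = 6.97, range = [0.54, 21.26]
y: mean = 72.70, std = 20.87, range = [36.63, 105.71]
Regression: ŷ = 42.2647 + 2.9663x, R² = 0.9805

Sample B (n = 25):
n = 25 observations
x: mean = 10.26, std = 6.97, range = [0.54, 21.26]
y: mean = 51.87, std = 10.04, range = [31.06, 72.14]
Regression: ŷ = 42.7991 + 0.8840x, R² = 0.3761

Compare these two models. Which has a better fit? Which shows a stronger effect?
Model A has the better fit (R² = 0.9805 vs 0.3761). Model A shows the stronger effect (|β₁| = 2.9663 vs 0.8840).

Model Comparison:

Which explains more variance? (R²)
- Model A: R² = 0.9805 → 98.05% of variance in salary explained
- Model B: R² = 0.3761 → 37.61% of variance in salary explained
- 0.9805 > 0.3761 → Model A has the better fit

Effect size (slope magnitude):
- Model A: β₁ = 2.9663 → predicted salary rises 2.9663 thousand dollars per additional year of experience
- Model B: β₁ = 0.8840 → predicted salary rises 0.8840 thousand dollars per additional year of experience
- |2.9663| > |0.8840| → Model A shows the stronger marginal effect

Note: A steeper slope doesn't make a better model if the scatter around the line is large.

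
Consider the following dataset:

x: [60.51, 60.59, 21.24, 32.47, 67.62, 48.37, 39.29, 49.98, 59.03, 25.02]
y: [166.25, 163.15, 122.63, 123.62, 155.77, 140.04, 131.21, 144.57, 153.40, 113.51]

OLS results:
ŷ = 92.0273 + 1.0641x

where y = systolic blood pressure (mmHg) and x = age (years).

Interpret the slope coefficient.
An increase of one year in age is associated with a 1.0641 mmHg increase in predicted blood pressure.

β₁ = 1.0641 is the change in predicted blood pressure (mmHg) per additional year of age.

Interpretation:
- Age up by 1 year → predicted blood pressure increases by 1.0641 mmHg
- This is a linear approximation: the same per-unit change is assumed across the whole observed x range
- The slope describes association in these data, not necessarily a causal effect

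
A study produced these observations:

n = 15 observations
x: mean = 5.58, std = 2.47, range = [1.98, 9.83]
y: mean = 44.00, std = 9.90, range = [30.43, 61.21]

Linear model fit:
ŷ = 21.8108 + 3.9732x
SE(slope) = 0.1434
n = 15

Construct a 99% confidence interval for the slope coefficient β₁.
The 99% CI for β₁ is (3.5412, 4.4052)

Confidence interval for the slope:

The 99% CI for β₁ is: β̂₁ ± t*(α/2, n-2) × SE(β̂₁)

Step 1: Find critical t-value
- Confidence level = 0.99
- Degrees of freedom = n - 2 = 15 - 2 = 13
- t*(α/2, 13) = 3.0123

Step 2: Calculate margin of error
Margin = 3.0123 × 0.1434 = 0.4320

Step 3: Construct interval
CI = 3.9732 ± 0.4320
CI = (3.5412, 4.4052)

Interpretation: intervals built this way capture the true β₁ in 99% of repeated samples; here the plausible range for the per-unit effect of x on y is 3.5412 to 4.4052.
The interval does not include 0, suggesting a significant linear relationship.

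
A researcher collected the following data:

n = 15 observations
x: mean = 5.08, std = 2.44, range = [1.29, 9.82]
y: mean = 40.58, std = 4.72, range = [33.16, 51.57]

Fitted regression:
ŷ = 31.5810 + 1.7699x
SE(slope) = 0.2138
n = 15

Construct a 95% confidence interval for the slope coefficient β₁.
The 95% CI for β₁ is (1.3080, 2.2318)

Confidence interval for the slope:

The 95% CI for β₁ is: β̂₁ ± t*(α/2, n-2) × SE(β̂₁)

Step 1: Find critical t-value
- Confidence level = 0.95
- Degrees of freedom = n - 2 = 15 - 2 = 13
- t*(α/2, 13) = 2.1604

Step 2: Calculate margin of error
Margin = 2.1604 × 0.2138 = 0.4619

Step 3: Construct interval
CI = 1.7699 ± 0.4619
CI = (1.3080, 2.2318)

Interpretation: intervals built this way capture the true β₁ in 95% of repeated samples; here the plausible range for the per-unit effect of x on y is 1.3080 to 2.2318.
Both endpoints are positive, so the data support a genuinely positive slope at this confidence level.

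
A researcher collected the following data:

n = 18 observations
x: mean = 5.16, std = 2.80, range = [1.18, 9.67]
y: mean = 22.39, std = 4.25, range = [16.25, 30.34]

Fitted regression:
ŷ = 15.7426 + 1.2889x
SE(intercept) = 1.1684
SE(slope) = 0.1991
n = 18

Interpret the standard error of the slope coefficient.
SE(β̂₁) = 0.1991 is the estimated standard deviation of the slope estimate across repeated samples; relative to β̂₁ = 1.2889 that is 15.4%, a precise estimate.

SE(β̂₁) = s / √Sxx, where s is the residual standard deviation and Sxx = Σ(x − x̄)². It is the yardstick for how far β̂₁ = 1.2889 could plausibly be from the true slope.

Relative precision:
- SE / |β̂₁| = 0.1991 / 1.2889 = 15.4%
- Rule of thumb (under 20%: precise; 20% to under 50%: moderately precise; 50% or more: imprecise) → precise

Link to the t-test: t = β̂₁ / SE(β̂₁) = 1.2889 / 0.1991 = 6.4736, the statistic for H₀: β₁ = 0.

What drives SE(β̂₁): more residual scatter → larger SE; wider spread of x values → smaller SE.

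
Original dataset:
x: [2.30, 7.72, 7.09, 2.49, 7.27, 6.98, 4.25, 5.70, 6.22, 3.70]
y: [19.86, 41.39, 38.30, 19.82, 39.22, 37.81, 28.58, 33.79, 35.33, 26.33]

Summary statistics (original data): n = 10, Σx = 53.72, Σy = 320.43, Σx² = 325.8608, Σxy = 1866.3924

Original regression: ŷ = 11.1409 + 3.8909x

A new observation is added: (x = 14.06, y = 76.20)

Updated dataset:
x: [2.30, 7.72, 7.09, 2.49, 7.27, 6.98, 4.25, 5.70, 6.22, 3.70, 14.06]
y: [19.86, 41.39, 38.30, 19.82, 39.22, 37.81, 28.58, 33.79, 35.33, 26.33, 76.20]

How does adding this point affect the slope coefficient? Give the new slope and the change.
New slope β₁ = 4.6631 versus 3.8909 before: a change of +0.7722 (+19.8%).

x = 14.06 lies well outside the original x-range [2.30, 7.72] (x̄ ≈ 5.37), so this observation has high leverage and can move the slope substantially.

Step 1: Update the sums with the new point (n goes from 10 to 11)
Σx  = 53.72 + 14.06 = 67.78
Σy  = 320.43 + 76.20 = 396.63
Σx² = 325.8608 + 14.06² = 325.8608 + 197.6836 = 523.5444
Σxy = 1866.3924 + 14.06×76.20 = 1866.3924 + 1071.3720 = 2937.7644

Step 2: Recompute the slope with b₁ = (nΣxy − ΣxΣy) / (nΣx² − (Σx)²)
Numerator   = 11×2937.7644 − 67.78×396.63 = 32315.4084 − 26883.5814 = 5431.8270
Denominator = 11×523.5444 − 67.78² = 5758.9884 − 4594.1284 = 1164.8600
b₁(new) = 5431.8270 / 1164.8600 = 4.6631

(Same formula on the original sums: (10×1866.3924 − 53.72×320.43) / (10×325.8608 − 53.72²) = 1450.4244 / 372.7696 = 3.8909, matching the given fit.)

Step 3: Change in slope
Δβ₁ = 4.6631 − 3.8909 = +0.7722
Relative change = +0.7722 / 3.8909 × 100% = +19.8%
→ the slope increases when the point is added.

Because the point sits above the extension of the original line at a high-leverage x, it tilts the fit up.
In practice: refit with and without it and report both if conclusions differ.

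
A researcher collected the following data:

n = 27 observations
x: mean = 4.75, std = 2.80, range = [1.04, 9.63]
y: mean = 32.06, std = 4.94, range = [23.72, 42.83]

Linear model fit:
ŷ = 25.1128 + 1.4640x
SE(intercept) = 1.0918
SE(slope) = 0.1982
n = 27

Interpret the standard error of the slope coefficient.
The slope 1.4640 is pinned down to within about ±0.1982 (one SE) by these data — relative uncertainty 13.5%, i.e. precise.

SE(β̂₁) = 0.1982 says: if we drew many samples of n = 27 from the same population and refit each time, the fitted slopes would scatter with a standard deviation of roughly 0.1982 around the true β₁.

Relative precision:
- SE / |β̂₁| = 0.1982 / 1.4640 = 13.5%
- Rule of thumb (under 20%: precise; 20% to under 50%: moderately precise; 50% or more: imprecise) → precise

Link to interval estimation: a confidence interval for β₁ is β̂₁ ± t* × 0.1982, so SE sets the half-width per unit of t*.

What drives SE(β̂₁): larger n (here n = 27) → smaller SE; more residual scatter → larger SE; wider spread of x values → smaller SE.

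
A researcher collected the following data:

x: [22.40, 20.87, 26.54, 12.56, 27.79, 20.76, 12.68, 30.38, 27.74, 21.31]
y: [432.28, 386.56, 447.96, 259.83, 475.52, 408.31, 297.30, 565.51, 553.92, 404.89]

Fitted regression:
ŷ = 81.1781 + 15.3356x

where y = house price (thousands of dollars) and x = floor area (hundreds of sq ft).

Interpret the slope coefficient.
For each additional hundred sq ft of floor area, predicted house price increases by approximately 15.3356 thousand dollars.

The slope coefficient β₁ = 15.3356 represents the marginal effect of floor area on house price.

Interpretation:
- Floor area up by 1 hundred sq ft → predicted house price increases by 15.3356 thousand dollars
- This is a linear approximation: the same per-unit change is assumed across the whole observed x range
- The sign (+) gives the direction; the magnitude 15.3356 gives the size of the effect per hundred sq ft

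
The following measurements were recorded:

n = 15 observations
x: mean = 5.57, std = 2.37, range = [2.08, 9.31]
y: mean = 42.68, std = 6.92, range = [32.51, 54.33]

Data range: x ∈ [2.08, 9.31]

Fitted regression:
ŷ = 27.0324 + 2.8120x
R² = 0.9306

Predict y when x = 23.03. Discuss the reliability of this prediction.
ŷ = 91.7928, but this is extrapolation (above the data range [2.08, 9.31]) and may be unreliable.

Prediction calculation:
ŷ = 27.0324 + 2.8120 × 23.03
ŷ = 91.7928

Reliability:
- Data range: x ∈ [2.08, 9.31]
- Prediction point: x = 23.03 is 13.72 units above the observed range → this is EXTRAPOLATION, not interpolation

Why that matters here:
- The standard error of prediction grows with (x − x̄)², and x = 23.03 is far from x̄ = 5.57
- The linear relationship may not hold outside the observed range

The R² = 0.9306 only validates the fit within [2.08, 9.31]; treat ŷ = 91.7928 with caution.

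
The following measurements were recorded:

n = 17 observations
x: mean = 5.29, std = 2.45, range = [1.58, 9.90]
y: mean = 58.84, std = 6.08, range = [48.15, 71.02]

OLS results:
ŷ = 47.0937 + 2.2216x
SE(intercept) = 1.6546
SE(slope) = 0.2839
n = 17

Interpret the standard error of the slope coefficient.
The slope 2.2216 is pinned down to within about ±0.2839 (one SE) by these data — relative uncertainty 12.8%, i.e. precise.

SE(β̂₁) = s / √Sxx, where s is the residual standard deviation and Sxx = Σ(x − x̄)². It is the yardstick for how far β̂₁ = 2.2216 could plausibly be from the true slope.

Relative precision:
- SE / |β̂₁| = 0.2839 / 2.2216 = 12.8%
- Rule of thumb (under 20%: precise; 20% to under 50%: moderately precise; 50% or more: imprecise) → precise

Link to the t-test: t = β̂₁ / SE(β̂₁) = 2.2216 / 0.2839 = 7.8253, the statistic for H₀: β₁ = 0.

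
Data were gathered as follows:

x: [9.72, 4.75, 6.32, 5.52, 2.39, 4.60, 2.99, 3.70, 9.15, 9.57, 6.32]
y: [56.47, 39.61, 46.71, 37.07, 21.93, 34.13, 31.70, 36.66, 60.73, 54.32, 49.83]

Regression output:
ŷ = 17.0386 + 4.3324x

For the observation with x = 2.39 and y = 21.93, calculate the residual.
Residual = -5.4630

The residual is the difference between the actual value and the predicted value:

Residual = y - ŷ

Step 1: Calculate predicted value
ŷ = 17.0386 + 4.3324 × 2.39
ŷ = 27.3930

Step 2: Calculate residual
Residual = 21.93 - 27.3930
Residual = -5.4630

The residual is negative, so the observed y = 21.93 sits below the regression line (the line overestimates it by 5.4630).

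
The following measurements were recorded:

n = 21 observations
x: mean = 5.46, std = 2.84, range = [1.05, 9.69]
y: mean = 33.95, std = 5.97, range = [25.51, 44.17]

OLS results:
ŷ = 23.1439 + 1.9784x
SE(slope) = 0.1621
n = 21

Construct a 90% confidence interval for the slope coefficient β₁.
The 90% CI for β₁ is (1.6981, 2.2587)

Confidence interval for the slope:

The 90% CI for β₁ is: β̂₁ ± t*(α/2, n-2) × SE(β̂₁)

Step 1: Find critical t-value
- Confidence level = 0.9
- Degrees of freedom = n - 2 = 21 - 2 = 19
- t*(α/2, 19) = 1.7291

Step 2: Calculate margin of error
Margin = 1.7291 × 0.1621 = 0.2803

Step 3: Construct interval
CI = 1.9784 ± 0.2803
CI = (1.6981, 2.2587)

Interpretation: We are 90% confident that the true slope β₁ lies between 1.6981 and 2.2587.
Since 0 is outside the interval, a two-sided test at α = 0.10 would reject H₀: β₁ = 0.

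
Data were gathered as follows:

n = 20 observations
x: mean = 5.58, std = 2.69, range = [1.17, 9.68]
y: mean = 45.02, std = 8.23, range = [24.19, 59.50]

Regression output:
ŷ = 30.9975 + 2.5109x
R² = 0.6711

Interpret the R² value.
The model explains 67.11% of the variance in y (R² = 0.6711), leaving 32.89% unexplained; the fit is moderate.

R² (coefficient of determination) measures the proportion of variance in y explained by the regression model.

Here R² = 0.6711:
- Explained: 67.11% of the variation in y
- Unexplained (residual): 100% − 67.11% = 32.89%
- Rule of thumb (below 0.3 weak; 0.3 to below 0.7 moderate; 0.7 and above strong) → moderate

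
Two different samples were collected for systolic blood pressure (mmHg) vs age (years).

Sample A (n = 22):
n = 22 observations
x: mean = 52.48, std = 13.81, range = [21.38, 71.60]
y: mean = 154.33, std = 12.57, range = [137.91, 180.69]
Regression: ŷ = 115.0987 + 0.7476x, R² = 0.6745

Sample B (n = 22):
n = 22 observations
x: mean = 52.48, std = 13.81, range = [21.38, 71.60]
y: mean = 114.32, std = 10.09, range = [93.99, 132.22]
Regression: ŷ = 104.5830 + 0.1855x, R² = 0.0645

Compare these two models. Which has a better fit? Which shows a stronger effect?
Model A has the better fit (R² = 0.6745 vs 0.0645). Model A shows the stronger effect (|β₁| = 0.7476 vs 0.1855).

Model Comparison:

Fit — compare R²:
- Model A: R² = 0.6745 → 67.45% of variance in blood pressure explained
- Model B: R² = 0.0645 → 6.45% of variance in blood pressure explained
- 0.6745 > 0.0645 → Model A has the better fit

Strength of effect — compare |β₁|:
- Model A: β₁ = 0.7476 → predicted blood pressure rises 0.7476 mmHg per additional year of age
- Model B: β₁ = 0.1855 → predicted blood pressure rises 0.1855 mmHg per additional year of age
- |0.7476| > |0.1855| → Model A shows the stronger marginal effect

Note: A steeper slope doesn't make a better model if the scatter around the line is large.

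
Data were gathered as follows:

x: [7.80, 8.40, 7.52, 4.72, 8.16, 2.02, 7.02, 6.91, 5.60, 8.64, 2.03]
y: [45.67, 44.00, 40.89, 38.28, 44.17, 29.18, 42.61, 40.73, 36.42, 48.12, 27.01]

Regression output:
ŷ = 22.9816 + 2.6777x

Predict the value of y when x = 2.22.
ŷ = 28.9261

To predict y for x = 2.22, substitute into the regression equation:

ŷ = 22.9816 + 2.6777 × 2.22
ŷ = 22.9816 + 5.9445
ŷ = 28.9261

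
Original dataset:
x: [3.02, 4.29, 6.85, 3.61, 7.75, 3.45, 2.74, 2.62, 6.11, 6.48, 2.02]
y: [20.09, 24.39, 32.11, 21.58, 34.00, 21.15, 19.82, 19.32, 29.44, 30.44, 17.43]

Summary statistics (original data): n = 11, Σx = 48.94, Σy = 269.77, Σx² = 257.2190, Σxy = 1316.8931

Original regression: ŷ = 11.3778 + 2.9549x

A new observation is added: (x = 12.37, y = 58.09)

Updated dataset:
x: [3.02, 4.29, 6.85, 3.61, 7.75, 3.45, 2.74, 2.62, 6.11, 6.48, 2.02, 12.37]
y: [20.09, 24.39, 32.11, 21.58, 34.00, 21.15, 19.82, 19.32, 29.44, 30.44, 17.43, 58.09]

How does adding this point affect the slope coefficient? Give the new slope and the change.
Adding the point moves β₁ from 2.9549 to 3.7155, i.e. it increases by 0.7606 (+25.7%).

The new point has HIGH LEVERAGE: x = 12.37 is far from the original mean x̄ = 48.94/11 ≈ 4.45 (original range [2.02, 7.75]).

Step 1: Update the sums with the new point (n goes from 11 to 12)
Σx  = 48.94 + 12.37 = 61.31
Σy  = 269.77 + 58.09 = 327.86
Σx² = 257.2190 + 12.37² = 257.2190 + 153.0169 = 410.2359
Σxy = 1316.8931 + 12.37×58.09 = 1316.8931 + 718.5733 = 2035.4664

Step 2: Recompute the slope with b₁ = (nΣxy − ΣxΣy) / (nΣx² − (Σx)²)
Numerator   = 12×2035.4664 − 61.31×327.86 = 24425.5968 − 20101.0966 = 4324.5002
Denominator = 12×410.2359 − 61.31² = 4922.8308 − 3758.9161 = 1163.9147
b₁(new) = 4324.5002 / 1163.9147 = 3.7155

(Same formula on the original sums: (11×1316.8931 − 48.94×269.77) / (11×257.2190 − 48.94²) = 1283.2803 / 434.2854 = 2.9549, matching the given fit.)

Step 3: Change in slope
Δβ₁ = 3.7155 − 2.9549 = +0.7606
Relative change = +0.7606 / 2.9549 × 100% = +25.7%
→ the slope increases when the point is added.

Because the point sits above the extension of the original line at a high-leverage x, it tilts the fit up.
In practice: check such a point for data-entry or measurement error.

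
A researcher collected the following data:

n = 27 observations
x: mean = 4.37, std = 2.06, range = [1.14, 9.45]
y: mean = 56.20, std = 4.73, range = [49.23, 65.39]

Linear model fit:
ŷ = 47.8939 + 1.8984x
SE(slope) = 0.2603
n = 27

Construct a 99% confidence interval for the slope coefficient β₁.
The 99% CI for β₁ is (1.1728, 2.6240)

Confidence interval for the slope:

The 99% CI for β₁ is: β̂₁ ± t*(α/2, n-2) × SE(β̂₁)

Step 1: Find critical t-value
- Confidence level = 0.99
- Degrees of freedom = n - 2 = 27 - 2 = 25
- t*(α/2, 25) = 2.7874

Step 2: Calculate margin of error
Margin = 2.7874 × 0.2603 = 0.7256

Step 3: Construct interval
CI = 1.8984 ± 0.7256
CI = (1.1728, 2.6240)

Interpretation: intervals built this way capture the true β₁ in 99% of repeated samples; here the plausible range for the per-unit effect of x on y is 1.1728 to 2.6240.
Both endpoints are positive, so the data support a genuinely positive slope at this confidence level.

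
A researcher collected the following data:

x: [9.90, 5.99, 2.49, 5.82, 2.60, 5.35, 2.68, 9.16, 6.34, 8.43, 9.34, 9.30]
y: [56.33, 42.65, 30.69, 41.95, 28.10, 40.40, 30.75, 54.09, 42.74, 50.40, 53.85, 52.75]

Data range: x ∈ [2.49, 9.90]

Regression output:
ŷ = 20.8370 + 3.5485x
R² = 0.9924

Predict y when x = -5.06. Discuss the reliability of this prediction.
ŷ = 2.8816 (extrapolation — x = -5.06 lies outside [2.49, 9.90], so reliability is low).

Prediction calculation:
ŷ = 20.8370 + 3.5485 × (-5.06)
ŷ = 2.8816

Reliability:
- Data range: x ∈ [2.49, 9.90]
- Prediction point: x = -5.06 is 7.55 units below the observed range → this is EXTRAPOLATION, not interpolation

Why that matters here:
- The linear relationship may not hold outside the observed range
- There are no observations near this x to validate the fitted line there
- Real relationships often flatten, saturate, or turn nonlinear at extremes

A defensible statement: 'if the linear trend continued to x = -5.06, y would be about 2.8816' — the premise is untested.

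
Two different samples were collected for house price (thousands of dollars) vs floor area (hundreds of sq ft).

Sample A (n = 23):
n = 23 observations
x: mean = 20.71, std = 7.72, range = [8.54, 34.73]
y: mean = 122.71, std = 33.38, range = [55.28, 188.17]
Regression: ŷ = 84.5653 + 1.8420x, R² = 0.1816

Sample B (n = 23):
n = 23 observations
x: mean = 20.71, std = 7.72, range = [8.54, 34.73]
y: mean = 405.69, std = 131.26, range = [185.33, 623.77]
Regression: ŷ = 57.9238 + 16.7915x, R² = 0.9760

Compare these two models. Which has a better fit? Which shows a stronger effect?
Model B has the better fit (R² = 0.9760 vs 0.1816). Model B shows the stronger effect (|β₁| = 16.7915 vs 1.8420).

Model Comparison:

Fit — compare R²:
- Model A: R² = 0.1816 → 18.16% of variance in house price explained
- Model B: R² = 0.9760 → 97.60% of variance in house price explained
- 0.9760 > 0.1816 → Model B has the better fit

Effect size (slope magnitude):
- Model A: β₁ = 1.8420 → predicted house price rises 1.8420 thousand dollars per additional hundred sq ft of floor area
- Model B: β₁ = 16.7915 → predicted house price rises 16.7915 thousand dollars per additional hundred sq ft of floor area
- |1.8420| < |16.7915| → Model B shows the stronger marginal effect

Note: The two samples could reflect different populations, time periods, or measurement quality.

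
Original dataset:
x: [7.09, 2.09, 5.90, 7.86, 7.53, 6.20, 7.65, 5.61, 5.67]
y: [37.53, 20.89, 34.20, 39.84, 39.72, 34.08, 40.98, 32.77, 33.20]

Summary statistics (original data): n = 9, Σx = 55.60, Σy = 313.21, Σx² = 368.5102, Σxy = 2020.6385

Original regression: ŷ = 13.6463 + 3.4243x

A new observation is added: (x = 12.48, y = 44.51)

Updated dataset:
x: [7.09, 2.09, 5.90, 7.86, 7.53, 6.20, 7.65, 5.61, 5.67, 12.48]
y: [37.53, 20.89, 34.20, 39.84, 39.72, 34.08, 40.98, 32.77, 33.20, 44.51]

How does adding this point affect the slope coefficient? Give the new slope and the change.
New slope β₁ = 2.3163 versus 3.4243 before: a change of -1.1080 (-32.4%).

x = 12.48 lies well outside the original x-range [2.09, 7.86] (x̄ ≈ 6.18), so this observation has high leverage and can move the slope substantially.

Step 1: Update the sums with the new point (n goes from 9 to 10)
Σx  = 55.60 + 12.48 = 68.08
Σy  = 313.21 + 44.51 = 357.72
Σx² = 368.5102 + 12.48² = 368.5102 + 155.7504 = 524.2606
Σxy = 2020.6385 + 12.48×44.51 = 2020.6385 + 555.4848 = 2576.1233

Step 2: Recompute the slope with b₁ = (nΣxy − ΣxΣy) / (nΣx² − (Σx)²)
Numerator   = 10×2576.1233 − 68.08×357.72 = 25761.2330 − 24353.5776 = 1407.6554
Denominator = 10×524.2606 − 68.08² = 5242.6060 − 4634.8864 = 607.7196
b₁(new) = 1407.6554 / 607.7196 = 2.3163

(Same formula on the original sums: (9×2020.6385 − 55.60×313.21) / (9×368.5102 − 55.60²) = 771.2705 / 225.2318 = 3.4243, matching the given fit.)

Step 3: Change in slope
Δβ₁ = 2.3163 − 3.4243 = -1.1080
Relative change = -1.1080 / 3.4243 × 100% = -32.4%
→ the slope decreases when the point is added.

Because the point sits below the extension of the original line at a high-leverage x, it tilts the fit down.
In practice: check such a point for data-entry or measurement error.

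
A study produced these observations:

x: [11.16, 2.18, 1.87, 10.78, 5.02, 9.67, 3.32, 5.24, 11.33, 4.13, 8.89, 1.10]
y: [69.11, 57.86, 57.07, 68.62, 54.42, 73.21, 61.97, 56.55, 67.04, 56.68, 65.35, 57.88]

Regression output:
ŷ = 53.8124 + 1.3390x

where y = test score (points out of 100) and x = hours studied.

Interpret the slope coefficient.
On average, test score is about 1.3390 points higher for every extra hour of study time.

The slope coefficient β₁ = 1.3390 represents the marginal effect of study time on test score.

Interpretation:
- Study time up by 1 hour → predicted test score increases by 1.3390 points
- The effect is assumed constant over the observed range of x (linearity)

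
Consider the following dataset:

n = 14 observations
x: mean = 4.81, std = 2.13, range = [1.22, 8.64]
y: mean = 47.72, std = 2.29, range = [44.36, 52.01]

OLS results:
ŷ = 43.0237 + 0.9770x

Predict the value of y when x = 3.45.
ŷ = 46.3944

x = 3.45 lies inside the observed range [1.22, 8.64], so the fitted equation applies directly:

ŷ = 43.0237 + 0.9770 × 3.45
ŷ = 43.0237 + 3.3707
ŷ = 46.3944

This is the fitted mean response at that x — an individual observation would come with a wider prediction interval.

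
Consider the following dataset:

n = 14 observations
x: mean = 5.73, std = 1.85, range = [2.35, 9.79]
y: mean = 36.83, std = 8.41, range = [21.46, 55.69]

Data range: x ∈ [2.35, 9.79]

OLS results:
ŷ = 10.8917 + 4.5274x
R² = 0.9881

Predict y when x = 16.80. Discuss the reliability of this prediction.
The equation gives ŷ = 86.9520; however x = 16.80 is 7.01 units above the observed range, so this extrapolated value should not be trusted.

Prediction calculation:
ŷ = 10.8917 + 4.5274 × 16.80
ŷ = 86.9520

Reliability:
- Data range: x ∈ [2.35, 9.79]
- Prediction point: x = 16.80 is 7.01 units above the observed range → this is EXTRAPOLATION, not interpolation

Why that matters here:
- R² describes fit only over the sampled x values; it says nothing about behaviour beyond them
- The standard error of prediction grows with (x − x̄)², and x = 16.80 is far from x̄ = 5.73

A defensible statement: 'if the linear trend continued to x = 16.80, y would be about 86.9520' — the premise is untested.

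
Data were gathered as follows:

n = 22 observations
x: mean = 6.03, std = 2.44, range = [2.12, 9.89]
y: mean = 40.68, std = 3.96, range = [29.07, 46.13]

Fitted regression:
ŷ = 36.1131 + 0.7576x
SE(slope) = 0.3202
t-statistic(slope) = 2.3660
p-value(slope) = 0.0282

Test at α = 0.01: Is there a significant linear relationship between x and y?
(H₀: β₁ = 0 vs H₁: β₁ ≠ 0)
Fail to reject H₀: p-value = 0.0282 ≥ α = 0.01. The linear relationship is not significant at the 1% level.

Hypothesis test for the slope coefficient:

H₀: β₁ = 0 (no linear relationship)
H₁: β₁ ≠ 0 (linear relationship exists)

Test statistic: t = β̂₁ / SE(β̂₁) = 0.7576 / 0.3202 = 2.3660

With df = 20, the two-sided p-value for |t| = 2.3660 is 0.0282.

Decision rule: reject H₀ if p-value < α.
p-value = 0.0282 ≥ α = 0.01 → fail to reject H₀.

There is not sufficient evidence at the 1% significance level to conclude that a linear relationship exists between x and y.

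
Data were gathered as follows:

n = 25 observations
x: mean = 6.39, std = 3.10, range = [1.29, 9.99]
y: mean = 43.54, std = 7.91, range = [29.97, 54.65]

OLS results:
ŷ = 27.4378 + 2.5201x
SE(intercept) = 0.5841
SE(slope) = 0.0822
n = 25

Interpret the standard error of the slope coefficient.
The slope 2.5201 is pinned down to within about ±0.0822 (one SE) by these data — relative uncertainty 3.3%, i.e. precise.

SE(β̂₁) = 0.0822 says: if we drew many samples of n = 25 from the same population and refit each time, the fitted slopes would scatter with a standard deviation of roughly 0.0822 around the true β₁.

Relative precision:
- SE / |β̂₁| = 0.0822 / 2.5201 = 3.3%
- Rule of thumb (under 20%: precise; 20% to under 50%: moderately precise; 50% or more: imprecise) → precise

Rough 95% range (±2 SE): 2.5201 ± 0.1644 → (2.3557, 2.6845).

What drives SE(β̂₁): larger n (here n = 25) → smaller SE; wider spread of x values → smaller SE; more residual scatter → larger SE.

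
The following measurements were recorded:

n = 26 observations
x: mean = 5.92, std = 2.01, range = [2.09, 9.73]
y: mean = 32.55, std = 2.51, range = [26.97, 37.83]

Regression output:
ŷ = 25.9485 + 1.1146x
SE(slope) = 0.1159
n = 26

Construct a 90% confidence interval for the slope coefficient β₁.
The 90% CI for β₁ is (0.9163, 1.3129)

Confidence interval for the slope:

The 90% CI for β₁ is: β̂₁ ± t*(α/2, n-2) × SE(β̂₁)

Step 1: Find critical t-value
- Confidence level = 0.9
- Degrees of freedom = n - 2 = 26 - 2 = 24
- t*(α/2, 24) = 1.7109

Step 2: Calculate margin of error
Margin = 1.7109 × 0.1159 = 0.1983

Step 3: Construct interval
CI = 1.1146 ± 0.1983
CI = (0.9163, 1.3129)

Interpretation: intervals built this way capture the true β₁ in 90% of repeated samples; here the plausible range for the per-unit effect of x on y is 0.9163 to 1.3129.
Since 0 is outside the interval, a two-sided test at α = 0.10 would reject H₀: β₁ = 0.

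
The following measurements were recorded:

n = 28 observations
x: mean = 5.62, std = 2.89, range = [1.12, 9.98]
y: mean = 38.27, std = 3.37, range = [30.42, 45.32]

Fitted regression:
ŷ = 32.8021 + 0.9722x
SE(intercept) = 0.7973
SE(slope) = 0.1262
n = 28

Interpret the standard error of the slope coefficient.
The slope 0.9722 is pinned down to within about ±0.1262 (one SE) by these data — relative uncertainty 13.0%, i.e. precise.

SE(β̂₁) = 0.1262 says: if we drew many samples of n = 28 from the same population and refit each time, the fitted slopes would scatter with a standard deviation of roughly 0.1262 around the true β₁.

Relative precision:
- SE / |β̂₁| = 0.1262 / 0.9722 = 13.0%
- Rule of thumb (under 20%: precise; 20% to under 50%: moderately precise; 50% or more: imprecise) → precise

Link to the t-test: t = β̂₁ / SE(β̂₁) = 0.9722 / 0.1262 = 7.7036, the statistic for H₀: β₁ = 0.

What drives SE(β̂₁): wider spread of x values → smaller SE.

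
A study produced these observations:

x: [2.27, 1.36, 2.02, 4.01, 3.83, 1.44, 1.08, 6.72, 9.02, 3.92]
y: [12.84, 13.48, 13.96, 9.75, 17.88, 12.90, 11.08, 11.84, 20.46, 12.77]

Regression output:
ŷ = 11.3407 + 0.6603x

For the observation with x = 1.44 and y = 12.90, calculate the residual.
Residual = 0.6085

The residual is the difference between the actual value and the predicted value:

Residual = y - ŷ

Step 1: Calculate predicted value
ŷ = 11.3407 + 0.6603 × 1.44
ŷ = 12.2915

Step 2: Calculate residual
Residual = 12.90 - 12.2915
Residual = 0.6085

Interpretation: the model underestimates the actual value by 0.6085 at this point (positive residual → observation lies above the fitted line).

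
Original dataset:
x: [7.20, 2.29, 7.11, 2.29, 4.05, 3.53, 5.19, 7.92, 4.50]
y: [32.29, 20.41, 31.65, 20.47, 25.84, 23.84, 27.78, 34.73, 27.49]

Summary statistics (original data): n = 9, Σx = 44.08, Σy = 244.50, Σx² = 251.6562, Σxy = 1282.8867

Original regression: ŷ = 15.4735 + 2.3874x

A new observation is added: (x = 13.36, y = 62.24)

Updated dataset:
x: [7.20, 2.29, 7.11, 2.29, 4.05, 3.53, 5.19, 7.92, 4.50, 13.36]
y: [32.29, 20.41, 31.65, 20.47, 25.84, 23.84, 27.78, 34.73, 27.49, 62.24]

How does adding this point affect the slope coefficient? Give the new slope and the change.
Adding the point moves β₁ from 2.3874 to 3.5176, i.e. it increases by 1.1302 (+47.3%).

The new point has HIGH LEVERAGE: x = 13.36 is far from the original mean x̄ = 44.08/9 ≈ 4.90 (original range [2.29, 7.92]).

Step 1: Update the sums with the new point (n goes from 9 to 10)
Σx  = 44.08 + 13.36 = 57.44
Σy  = 244.50 + 62.24 = 306.74
Σx² = 251.6562 + 13.36² = 251.6562 + 178.4896 = 430.1458
Σxy = 1282.8867 + 13.36×62.24 = 1282.8867 + 831.5264 = 2114.4131

Step 2: Recompute the slope with b₁ = (nΣxy − ΣxΣy) / (nΣx² − (Σx)²)
Numerator   = 10×2114.4131 − 57.44×306.74 = 21144.1310 − 17619.1456 = 3524.9854
Denominator = 10×430.1458 − 57.44² = 4301.4580 − 3299.3536 = 1002.1044
b₁(new) = 3524.9854 / 1002.1044 = 3.5176

(Same formula on the original sums: (9×1282.8867 − 44.08×244.50) / (9×251.6562 − 44.08²) = 768.4203 / 321.8594 = 2.3874, matching the given fit.)

Step 3: Change in slope
Δβ₁ = 3.5176 − 2.3874 = +1.1302
Relative change = +1.1302 / 2.3874 × 100% = +47.3%
→ the slope increases when the point is added.

Because the point sits above the extension of the original line at a high-leverage x, it tilts the fit up.
In practice: investigate whether it comes from the same population as the rest of the sample.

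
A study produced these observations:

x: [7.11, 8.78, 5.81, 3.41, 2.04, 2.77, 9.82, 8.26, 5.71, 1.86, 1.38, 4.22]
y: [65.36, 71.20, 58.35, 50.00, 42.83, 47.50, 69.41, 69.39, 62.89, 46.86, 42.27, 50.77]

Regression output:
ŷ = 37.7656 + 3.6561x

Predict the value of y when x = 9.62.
ŷ = 72.9373

Plug x = 9.62 into the fitted line:

ŷ = 37.7656 + 3.6561 × 9.62
ŷ = 37.7656 + 35.1717
ŷ = 72.9373

This is a point prediction; actual observations scatter around it by roughly the residual standard deviation.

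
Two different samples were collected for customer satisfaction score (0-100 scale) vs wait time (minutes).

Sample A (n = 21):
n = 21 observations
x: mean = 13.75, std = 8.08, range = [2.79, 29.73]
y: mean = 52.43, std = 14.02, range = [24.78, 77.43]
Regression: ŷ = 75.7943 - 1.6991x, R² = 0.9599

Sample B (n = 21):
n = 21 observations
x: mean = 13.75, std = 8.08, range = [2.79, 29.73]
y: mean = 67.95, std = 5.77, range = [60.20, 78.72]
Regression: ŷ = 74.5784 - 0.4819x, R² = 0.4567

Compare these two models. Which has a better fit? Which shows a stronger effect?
Model A has the better fit (R² = 0.9599 vs 0.4567). Model A shows the stronger effect (|β₁| = 1.6991 vs 0.4819).

Model Comparison:

Goodness of fit (R²):
- Model A: R² = 0.9599 → 95.99% of variance in satisfaction score explained
- Model B: R² = 0.4567 → 45.67% of variance in satisfaction score explained
- 0.9599 > 0.4567 → Model A has the better fit

Which has the larger per-minute effect? (|β₁|)
- Model A: β₁ = -1.6991 → predicted satisfaction score falls 1.6991 points per additional minute of wait time
- Model B: β₁ = -0.4819 → predicted satisfaction score falls 0.4819 points per additional minute of wait time
- |-1.6991| > |-0.4819| → Model A shows the stronger marginal effect

Note: A steeper slope doesn't make a better model if the scatter around the line is large.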